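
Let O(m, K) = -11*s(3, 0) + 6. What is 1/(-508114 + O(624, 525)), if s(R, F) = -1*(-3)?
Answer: -1/508141 ≈ -1.9680e-6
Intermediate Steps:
s(R, F) = 3
O(m, K) = -27 (O(m, K) = -11*3 + 6 = -33 + 6 = -27)
1/(-508114 + O(624, 525)) = 1/(-508114 - 27) = 1/(-508141) = -1/508141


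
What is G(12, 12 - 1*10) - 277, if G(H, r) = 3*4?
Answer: -265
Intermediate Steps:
G(H, r) = 12
G(12, 12 - 1*10) - 277 = 12 - 277 = -265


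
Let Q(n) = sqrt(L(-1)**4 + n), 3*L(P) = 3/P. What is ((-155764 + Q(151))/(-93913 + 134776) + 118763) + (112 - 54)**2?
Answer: 4990319837/40863 + 2*sqrt(38)/40863 ≈ 1.2212e+5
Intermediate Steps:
L(P) = 1/P (L(P) = (3/P)/3 = 1/P)
Q(n) = sqrt(1 + n) (Q(n) = sqrt((1/(-1))**4 + n) = sqrt((-1)**4 + n) = sqrt(1 + n))
((-155764 + Q(151))/(-93913 + 134776) + 118763) + (112 - 54)**2 = ((-155764 + sqrt(1 + 151))/(-93913 + 134776) + 118763) + (112 - 54)**2 = ((-155764 + sqrt(152))/40863 + 118763) + 58**2 = ((-155764 + 2*sqrt(38))*(1/40863) + 118763) + 3364 = ((-155764/40863 + 2*sqrt(38)/40863) + 118763) + 3364 = (4852856705/40863 + 2*sqrt(38)/40863) + 3364 = 4990319837/40863 + 2*sqrt(38)/40863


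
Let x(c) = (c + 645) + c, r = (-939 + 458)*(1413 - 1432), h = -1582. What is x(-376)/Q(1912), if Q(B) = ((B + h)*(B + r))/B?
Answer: -102292/1823415 ≈ -0.056099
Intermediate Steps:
r = 9139 (r = -481*(-19) = 9139)
x(c) = 645 + 2*c (x(c) = (645 + c) + c = 645 + 2*c)
Q(B) = (-1582 + B)*(9139 + B)/B (Q(B) = ((B - 1582)*(B + 9139))/B = ((-1582 + B)*(9139 + B))/B = (-1582 + B)*(9139 + B)/B)
x(-376)/Q(1912) = (645 + 2*(-376))/(7557 + 1912 - 14457898/1912) = (645 - 752)/(7557 + 1912 - 14457898*1/1912) = -107/(7557 + 1912 - 7228949/956) = -107/1823415/956 = -107*956/1823415 = -102292/1823415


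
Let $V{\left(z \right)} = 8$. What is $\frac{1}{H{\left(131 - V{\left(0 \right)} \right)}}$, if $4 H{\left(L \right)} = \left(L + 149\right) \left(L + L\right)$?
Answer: $\frac{1}{16728} \approx 5.978 \cdot 10^{-5}$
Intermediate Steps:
$H{\left(L \right)} = \frac{L \left(149 + L\right)}{2}$ ($H{\left(L \right)} = \frac{\left(L + 149\right) \left(L + L\right)}{4} = \frac{\left(149 + L\right) 2 L}{4} = \frac{2 L \left(149 + L\right)}{4} = \frac{L \left(149 + L\right)}{2}$)
$\frac{1}{H{\left(131 - V{\left(0 \right)} \right)}} = \frac{1}{\frac{1}{2} \left(131 - 8\right) \left(149 + \left(131 - 8\right)\right)} = \frac{1}{\frac{1}{2} \cdot 123 \left(149 + 123\right)} = \frac{1}{\frac{1}{2} \cdot 123 \cdot 272} = \frac{1}{16728}$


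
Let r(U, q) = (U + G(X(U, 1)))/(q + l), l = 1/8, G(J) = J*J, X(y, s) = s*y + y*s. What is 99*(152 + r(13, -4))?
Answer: -79200/31 ≈ -2554.8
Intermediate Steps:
X(y, s) = 2*s*y (X(y, s) = s*y + s*y = 2*s*y)
G(J) = J**2
l = 1/8 (l = 1*(1/8) = 1/8 ≈ 0.12500)
r(U, q) = (U + 4*U**2)/(1/8 + q) (r(U, q) = (U + (2*1*U)**2)/(q + 1/8) = (U + (2*U)**2)/(1/8 + q) = (U + 4*U**2)/(1/8 + q))
99*(152 + r(13, -4)) = 99*(152 + 8*13*(1 + 4*13)/(1 + 8*(-4))) = 99*(152 + 8*13*(1 + 52)/(1 - 32)) = 99*(152 + 8*13*53/(-31)) = 99*(152 + 8*13*(-1/31)*53) = 99*(152 - 5512/31) = 99*(-800/31) = -79200/31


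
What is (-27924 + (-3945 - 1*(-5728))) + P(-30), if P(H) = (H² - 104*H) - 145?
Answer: -22266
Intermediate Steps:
P(H) = -145 + H² - 104*H
(-27924 + (-3945 - 1*(-5728))) + P(-30) = (-27924 + (-3945 - 1*(-5728))) + (-145 + (-30)² - 104*(-30)) = (-27924 + (-3945 + 5728)) + (-145 + 900 + 3120) = (-27924 + 1783) + 3875 = -26141 + 3875 = -22266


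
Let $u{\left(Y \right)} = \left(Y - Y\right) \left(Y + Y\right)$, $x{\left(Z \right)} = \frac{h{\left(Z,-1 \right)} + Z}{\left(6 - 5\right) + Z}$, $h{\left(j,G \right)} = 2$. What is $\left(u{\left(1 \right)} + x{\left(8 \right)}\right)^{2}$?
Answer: $\frac{100}{81} \approx 1.2346$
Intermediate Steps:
$x{\left(Z \right)} = \frac{2 + Z}{1 + Z}$ ($x{\left(Z \right)} = \frac{2 + Z}{\left(6 - 5\right) + Z} = \frac{2 + Z}{1 + Z}$)
$u{\left(Y \right)} = 0$ ($u{\left(Y \right)} = 0 \cdot 2 Y = 0$)
$\left(u{\left(1 \right)} + x{\left(8 \right)}\right)^{2} = \left(0 + \frac{2 + 8}{1 + 8}\right)^{2} = \left(0 + \frac{1}{9} \cdot 10\right)^{2} = \left(0 + \frac{10}{9}\right)^{2} = \left(\frac{10}{9}\right)^{2} = \frac{100}{81}$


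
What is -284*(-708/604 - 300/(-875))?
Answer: 1244772/5285 ≈ 235.53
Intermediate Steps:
-284*(-708/604 - 300/(-875)) = -284*(-708*1/604 - 300*(-1/875)) = -284*(-177/151 + 12/35) = -284*(-4383/5285) = 1244772/5285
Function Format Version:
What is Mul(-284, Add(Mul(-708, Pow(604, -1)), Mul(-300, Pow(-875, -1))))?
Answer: Rational(1244772, 5285) ≈ 235.53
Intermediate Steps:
Mul(-284, Add(Mul(-708, Pow(604, -1)), Mul(-300, Pow(-875, -1)))) = Mul(-284, Add(Mul(-708, Rational(1, 604)), Mul(-300, Rational(-1, 875)))) = Mul(-284, Add(Rational(-177, 151), Rational(12, 35))) = Mul(-284, Rational(-4383, 5285)) = Rational(1244772, 5285)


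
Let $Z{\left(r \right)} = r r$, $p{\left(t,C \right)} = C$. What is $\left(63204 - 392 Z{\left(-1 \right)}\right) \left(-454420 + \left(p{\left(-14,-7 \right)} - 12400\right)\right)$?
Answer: $-29322337524$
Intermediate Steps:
$Z{\left(r \right)} = r^{2}$
$\left(63204 - 392 Z{\left(-1 \right)}\right) \left(-454420 + \left(p{\left(-14,-7 \right)} - 12400\right)\right) = \left(63204 - 392 \left(-1\right)^{2}\right) \left(-454420 - 12407\right) = \left(63204 - 392\right) \left(-454420 - 12407\right) = 62812 \left(-466827\right) = -29322337524$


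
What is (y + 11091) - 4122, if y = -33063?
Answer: -26094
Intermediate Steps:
(y + 11091) - 4122 = (-33063 + 11091) - 4122 = -21972 - 4122 = -26094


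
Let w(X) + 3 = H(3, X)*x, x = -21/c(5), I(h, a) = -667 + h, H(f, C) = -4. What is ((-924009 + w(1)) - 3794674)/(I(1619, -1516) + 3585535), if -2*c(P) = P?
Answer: -23593598/17932435 ≈ -1.3157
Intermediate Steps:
c(P) = -P/2
x = 42/5 (x = -21/((-½*5)) = -21/(-5/2) = -21*(-⅖) = 42/5 ≈ 8.4000)
w(X) = -183/5 (w(X) = -3 - 4*42/5 = -3 - 168/5 = -183/5)
((-924009 + w(1)) - 3794674)/(I(1619, -1516) + 3585535) = ((-924009 - 183/5) - 3794674)/((-667 + 1619) + 3585535) = (-4620228/5 - 3794674)/(952 + 3585535) = -23593598/5/3586487 = -23593598/5*1/3586487 = -23593598/17932435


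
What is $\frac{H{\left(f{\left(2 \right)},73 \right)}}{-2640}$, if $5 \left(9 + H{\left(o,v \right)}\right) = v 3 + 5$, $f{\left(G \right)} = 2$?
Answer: $- \frac{179}{13200} \approx -0.013561$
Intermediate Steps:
$H{\left(o,v \right)} = -8 + \frac{3 v}{5}$ ($H{\left(o,v \right)} = -9 + \frac{v 3 + 5}{5} = -9 + \frac{3 v + 5}{5} = -9 + \frac{5 + 3 v}{5} = -9 + \left(1 + \frac{3 v}{5}\right) = -8 + \frac{3 v}{5}$)
$\frac{H{\left(f{\left(2 \right)},73 \right)}}{-2640} = \frac{-8 + \frac{3}{5} \cdot 73}{-2640} = \left(-8 + \frac{219}{5}\right) \left(- \frac{1}{2640}\right) = \frac{179}{5} \left(- \frac{1}{2640}\right) = - \frac{179}{13200}$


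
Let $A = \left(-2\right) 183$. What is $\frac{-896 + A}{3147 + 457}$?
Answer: $- \frac{631}{1802} \approx -0.35017$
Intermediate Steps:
$A = -366$
$\frac{-896 + A}{3147 + 457} = \frac{-896 - 366}{3147 + 457} = - \frac{1262}{3604} = \left(-1262\right) \frac{1}{3604} = - \frac{631}{1802}$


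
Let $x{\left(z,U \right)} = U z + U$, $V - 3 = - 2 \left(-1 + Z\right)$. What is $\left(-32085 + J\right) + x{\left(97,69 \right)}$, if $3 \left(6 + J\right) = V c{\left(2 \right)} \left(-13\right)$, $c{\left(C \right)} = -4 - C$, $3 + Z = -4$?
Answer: $-24835$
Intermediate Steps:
$Z = -7$ ($Z = -3 - 4 = -7$)
$V = 19$ ($V = 3 - 2 \left(-1 - 7\right) = 3 - -16 = 3 + 16 = 19$)
$x{\left(z,U \right)} = U + U z$
$J = 488$ ($J = -6 + \frac{19 \left(-4 - 2\right) \left(-13\right)}{3} = -6 + \frac{19 \left(-6\right) \left(-13\right)}{3} = -6 + \frac{\left(-114\right) \left(-13\right)}{3} = -6 + \frac{1}{3} \cdot 1482 = -6 + 494 = 488$)
$\left(-32085 + J\right) + x{\left(97,69 \right)} = \left(-32085 + 488\right) + 69 \left(1 + 97\right) = -31597 + 69 \cdot 98 = -31597 + 6762 = -24835$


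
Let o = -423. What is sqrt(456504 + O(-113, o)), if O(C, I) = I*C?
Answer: sqrt(504303) ≈ 710.14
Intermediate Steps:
O(C, I) = C*I
sqrt(456504 + O(-113, o)) = sqrt(456504 - 113*(-423)) = sqrt(456504 + 47799) = sqrt(504303)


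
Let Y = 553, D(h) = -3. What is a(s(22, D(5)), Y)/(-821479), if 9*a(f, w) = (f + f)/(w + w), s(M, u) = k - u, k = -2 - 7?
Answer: 2/1362833661 ≈ 1.4675e-9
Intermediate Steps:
k = -9
s(M, u) = -9 - u
a(f, w) = f/(9*w) (a(f, w) = ((f + f)/(w + w))/9 = ((2*f)/((2*w)))/9 = ((2*f)*(1/(2*w)))/9 = (f/w)/9 = f/(9*w))
a(s(22, D(5)), Y)/(-821479) = ((1/9)*(-9 - 1*(-3))/553)/(-821479) = ((1/9)*(-9 + 3)*(1/553))*(-1/821479) = ((1/9)*(-6)*(1/553))*(-1/821479) = -2/1659*(-1/821479) = 2/1362833661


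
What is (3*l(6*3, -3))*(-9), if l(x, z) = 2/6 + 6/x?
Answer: -18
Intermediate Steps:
l(x, z) = 1/3 + 6/x (l(x, z) = 2*(1/6) + 6/x = 1/3 + 6/x)
(3*l(6*3, -3))*(-9) = (3*((18 + 6*3)/(3*((6*3)))))*(-9) = (3*((1/3)*(18 + 18)/18))*(-9) = (3*((1/3)*(1/18)*36))*(-9) = (3*(2/3))*(-9) = 2*(-9) = -18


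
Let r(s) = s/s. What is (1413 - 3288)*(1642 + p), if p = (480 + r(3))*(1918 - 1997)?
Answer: 68169375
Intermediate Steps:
r(s) = 1
p = -37999 (p = (480 + 1)*(1918 - 1997) = 481*(-79) = -37999)
(1413 - 3288)*(1642 + p) = (1413 - 3288)*(1642 - 37999) = -1875*(-36357) = 68169375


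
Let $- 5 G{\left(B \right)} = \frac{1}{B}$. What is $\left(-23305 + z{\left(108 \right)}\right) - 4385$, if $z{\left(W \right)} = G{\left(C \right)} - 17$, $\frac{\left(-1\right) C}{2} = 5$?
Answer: $- \frac{1385349}{50} \approx -27707.0$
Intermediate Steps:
$C = -10$ ($C = \left(-2\right) 5 = -10$)
$G{\left(B \right)} = - \frac{1}{5 B}$
$z{\left(W \right)} = - \frac{849}{50}$ ($z{\left(W \right)} = - \frac{1}{5 \left(-10\right)} - 17 = \left(- \frac{1}{5}\right) \left(- \frac{1}{10}\right) - 17 = \frac{1}{50} - 17 = - \frac{849}{50}$)
$\left(-23305 + z{\left(108 \right)}\right) - 4385 = \left(-23305 - \frac{849}{50}\right) - 4385 = - \frac{1166099}{50} - 4385 = - \frac{1385349}{50}$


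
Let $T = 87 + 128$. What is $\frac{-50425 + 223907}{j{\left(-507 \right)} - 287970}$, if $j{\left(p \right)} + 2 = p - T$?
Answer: $- \frac{86741}{144347} \approx -0.60092$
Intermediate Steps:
$T = 215$
$j{\left(p \right)} = -217 + p$ ($j{\left(p \right)} = -2 + \left(p - 215\right) = -2 + \left(-215 + p\right) = -217 + p$)
$\frac{-50425 + 223907}{j{\left(-507 \right)} - 287970} = \frac{-50425 + 223907}{\left(-217 - 507\right) - 287970} = \frac{173482}{-724 - 287970} = \frac{173482}{-288694} = 173482 \left(- \frac{1}{288694}\right) = - \frac{86741}{144347}$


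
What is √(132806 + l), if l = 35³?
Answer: √175681 ≈ 419.14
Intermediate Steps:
l = 42875
√(132806 + l) = √(132806 + 42875) = √175681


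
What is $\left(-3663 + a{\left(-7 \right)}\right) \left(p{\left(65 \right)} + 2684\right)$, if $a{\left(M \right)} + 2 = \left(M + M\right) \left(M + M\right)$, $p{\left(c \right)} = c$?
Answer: $-9536281$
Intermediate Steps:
$a{\left(M \right)} = -2 + 4 M^{2}$ ($a{\left(M \right)} = -2 + \left(M + M\right) \left(M + M\right) = -2 + 2 M 2 M = -2 + 4 M^{2}$)
$\left(-3663 + a{\left(-7 \right)}\right) \left(p{\left(65 \right)} + 2684\right) = \left(-3663 - \left(2 - 4 \left(-7\right)^{2}\right)\right) \left(65 + 2684\right) = \left(-3663 + \left(-2 + 4 \cdot 49\right)\right) 2749 = \left(-3663 + \left(-2 + 196\right)\right) 2749 = \left(-3663 + 194\right) 2749 = \left(-3469\right) 2749 = -9536281$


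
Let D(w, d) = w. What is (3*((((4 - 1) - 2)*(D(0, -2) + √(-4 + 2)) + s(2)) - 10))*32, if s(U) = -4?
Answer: -1344 + 96*I*√2 ≈ -1344.0 + 135.76*I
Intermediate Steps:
(3*((((4 - 1) - 2)*(D(0, -2) + √(-4 + 2)) + s(2)) - 10))*32 = (3*((((4 - 1) - 2)*(0 + √(-4 + 2)) - 4) - 10))*32 = (3*(((3 - 2)*(0 + √(-2)) - 4) - 10))*32 = (3*((1*(0 + I*√2) - 4) - 10))*32 = (3*((1*(I*√2) - 4) - 10))*32 = (3*((I*√2 - 4) - 10))*32 = (3*((-4 + I*√2) - 10))*32 = (3*(-14 + I*√2))*32 = (-42 + 3*I*√2)*32 = -1344 + 96*I*√2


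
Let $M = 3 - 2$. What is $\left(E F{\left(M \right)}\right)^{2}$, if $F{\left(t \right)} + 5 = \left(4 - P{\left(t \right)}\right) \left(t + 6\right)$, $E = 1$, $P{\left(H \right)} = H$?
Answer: $256$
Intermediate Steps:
$M = 1$
$F{\left(t \right)} = -5 + \left(4 - t\right) \left(6 + t\right)$ ($F{\left(t \right)} = -5 + \left(4 - t\right) \left(t + 6\right) = -5 + \left(4 - t\right) \left(6 + t\right)$)
$\left(E F{\left(M \right)}\right)^{2} = \left(1 \left(19 - 1^{2} - 2\right)\right)^{2} = \left(1 \left(19 - 1 - 2\right)\right)^{2} = \left(1 \cdot 16\right)^{2} = 16^{2} = 256$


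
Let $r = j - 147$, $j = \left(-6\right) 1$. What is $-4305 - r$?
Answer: $-4152$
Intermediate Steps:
$j = -6$
$r = -153$ ($r = -6 - 147 = -153$)
$-4305 - r = -4305 - -153 = -4305 + 153 = -4152$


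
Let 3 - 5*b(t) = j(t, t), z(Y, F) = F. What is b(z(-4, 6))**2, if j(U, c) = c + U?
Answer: 81/25 ≈ 3.2400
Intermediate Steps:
j(U, c) = U + c
b(t) = 3/5 - 2*t/5 (b(t) = 3/5 - (t + t)/5 = 3/5 - 2*t/5)
b(z(-4, 6))**2 = (3/5 - 2/5*6)**2 = (3/5 - 12/5)**2 = (-9/5)**2 = 81/25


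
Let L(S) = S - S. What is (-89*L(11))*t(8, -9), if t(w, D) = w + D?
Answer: 0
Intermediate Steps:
t(w, D) = D + w
L(S) = 0
(-89*L(11))*t(8, -9) = (-89*0)*(-9 + 8) = 0*(-1) = 0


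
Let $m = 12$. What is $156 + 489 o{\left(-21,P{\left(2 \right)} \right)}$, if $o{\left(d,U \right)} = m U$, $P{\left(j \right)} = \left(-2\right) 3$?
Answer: $-35052$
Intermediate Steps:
$P{\left(j \right)} = -6$
$o{\left(d,U \right)} = 12 U$
$156 + 489 o{\left(-21,P{\left(2 \right)} \right)} = 156 + 489 \cdot 12 \left(-6\right) = 156 + 489 \left(-72\right) = 156 - 35208 = -35052$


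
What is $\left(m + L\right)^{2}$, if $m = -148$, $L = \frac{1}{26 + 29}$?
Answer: $\frac{66243321}{3025} \approx 21899.0$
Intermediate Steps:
$L = \frac{1}{55} \approx 0.018182$
$\left(m + L\right)^{2} = \left(-148 + \frac{1}{55}\right)^{2} = \left(- \frac{8139}{55}\right)^{2} = \frac{66243321}{3025}$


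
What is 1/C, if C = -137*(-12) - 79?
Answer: 1/1565 ≈ 0.00063898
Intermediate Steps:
C = 1565 (C = 1644 - 79 = 1565)
1/C = 1/1565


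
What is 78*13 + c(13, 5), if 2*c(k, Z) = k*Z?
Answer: 2093/2 ≈ 1046.5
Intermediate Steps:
c(k, Z) = Z*k/2 (c(k, Z) = (k*Z)/2 = (Z*k)/2 = Z*k/2)
78*13 + c(13, 5) = 78*13 + (½)*5*13 = 1014 + 65/2 = 2093/2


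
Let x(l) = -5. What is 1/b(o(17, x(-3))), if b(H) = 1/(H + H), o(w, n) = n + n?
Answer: -20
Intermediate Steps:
o(w, n) = 2*n
b(H) = 1/(2*H)
1/b(o(17, x(-3))) = 1/(1/(2*((2*(-5))))) = 1/((½)/(-10)) = 1/((½)*(-⅒)) = 1/(-1/20) = -20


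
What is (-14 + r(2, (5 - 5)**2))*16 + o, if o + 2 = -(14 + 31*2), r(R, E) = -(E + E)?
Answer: -302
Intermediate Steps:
r(R, E) = -2*E
o = -78 (o = -2 - (14 + 31*2) = -2 - (14 + 62) = -2 - 1*76 = -2 - 76 = -78)
(-14 + r(2, (5 - 5)**2))*16 + o = (-14 - 2*(5 - 5)**2)*16 - 78 = (-14 - 2*0**2)*16 - 78 = (-14 - 2*0)*16 - 78 = (-14 + 0)*16 - 78 = -14*16 - 78 = -224 - 78 = -302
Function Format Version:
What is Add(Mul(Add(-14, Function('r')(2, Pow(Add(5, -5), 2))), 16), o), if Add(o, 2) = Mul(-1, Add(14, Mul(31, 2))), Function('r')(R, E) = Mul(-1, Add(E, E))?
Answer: -302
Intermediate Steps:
Function('r')(R, E) = Mul(-2, E) (Function('r')(R, E) = Mul(-1, Mul(2, E)) = Mul(-2, E))
o = -78 (o = Add(-2, Mul(-1, Add(14, Mul(31, 2)))) = Add(-2, Mul(-1, Add(14, 62))) = Add(-2, Mul(-1, 76)) = Add(-2, -76) = -78)
Add(Mul(Add(-14, Function('r')(2, Pow(Add(5, -5), 2))), 16), o) = Add(Mul(Add(-14, Mul(-2, Pow(Add(5, -5), 2))), 16), -78) = Add(Mul(Add(-14, Mul(-2, Pow(0, 2))), 16), -78) = Add(Mul(Add(-14, Mul(-2, 0)), 16), -78) = Add(Mul(Add(-14, 0), 16), -78) = Add(Mul(-14, 16), -78) = Add(-224, -78) = -302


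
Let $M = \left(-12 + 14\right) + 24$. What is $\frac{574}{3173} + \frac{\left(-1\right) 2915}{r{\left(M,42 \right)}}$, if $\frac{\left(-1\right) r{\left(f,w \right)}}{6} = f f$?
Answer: $\frac{11577439}{12869688} \approx 0.89959$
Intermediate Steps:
$M = 26$ ($M = 2 + 24 = 26$)
$r{\left(f,w \right)} = - 6 f^{2}$ ($r{\left(f,w \right)} = - 6 f f = - 6 f^{2}$)
$\frac{574}{3173} + \frac{\left(-1\right) 2915}{r{\left(M,42 \right)}} = \frac{574}{3173} + \frac{\left(-1\right) 2915}{\left(-6\right) 26^{2}} = 574 \cdot \frac{1}{3173} - \frac{2915}{\left(-6\right) 676} = \frac{574}{3173} - \frac{2915}{-4056} = \frac{574}{3173} - - \frac{2915}{4056} = \frac{574}{3173} + \frac{2915}{4056} = \frac{11577439}{12869688}$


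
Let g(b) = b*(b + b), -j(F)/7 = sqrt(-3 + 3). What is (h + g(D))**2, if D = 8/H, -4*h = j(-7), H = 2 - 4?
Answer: 1024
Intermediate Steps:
H = -2
j(F) = 0 (j(F) = -7*sqrt(-3 + 3) = -7*sqrt(0) = -7*0 = 0)
h = 0 (h = -1/4*0 = 0)
D = -4 (D = 8/(-2) = 8*(-1/2) = -4)
g(b) = 2*b**2 (g(b) = b*(2*b) = 2*b**2)
(h + g(D))**2 = (0 + 2*(-4)**2)**2 = (0 + 2*16)**2 = (0 + 32)**2 = 32**2 = 1024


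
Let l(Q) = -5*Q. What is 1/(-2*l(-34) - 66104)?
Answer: -1/66444 ≈ -1.5050e-5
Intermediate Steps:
1/(-2*l(-34) - 66104) = 1/(-(-10)*(-34) - 66104) = 1/(-2*170 - 66104) = 1/(-340 - 66104) = 1/(-66444) = -1/66444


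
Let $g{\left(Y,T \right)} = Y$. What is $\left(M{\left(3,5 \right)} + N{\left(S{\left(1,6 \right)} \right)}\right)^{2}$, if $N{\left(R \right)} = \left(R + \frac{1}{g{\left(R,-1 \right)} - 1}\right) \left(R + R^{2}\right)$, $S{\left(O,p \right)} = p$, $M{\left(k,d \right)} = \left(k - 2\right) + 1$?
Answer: $\frac{1721344}{25} \approx 68854.0$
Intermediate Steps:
$M{\left(k,d \right)} = -1 + k$ ($M{\left(k,d \right)} = \left(-2 + k\right) + 1 = -1 + k$)
$N{\left(R \right)} = \left(R + R^{2}\right) \left(R + \frac{1}{-1 + R}\right)$ ($N{\left(R \right)} = \left(R + \frac{1}{R - 1}\right) \left(R + R^{2}\right) = \left(R + \frac{1}{-1 + R}\right) \left(R + R^{2}\right) = \left(R + R^{2}\right) \left(R + \frac{1}{-1 + R}\right)$)
$\left(M{\left(3,5 \right)} + N{\left(S{\left(1,6 \right)} \right)}\right)^{2} = \left(\left(-1 + 3\right) + \frac{6 + 6^{4}}{-1 + 6}\right)^{2} = \left(2 + \frac{6 + 1296}{5}\right)^{2} = \left(2 + \frac{1}{5} \cdot 1302\right)^{2} = \left(2 + \frac{1302}{5}\right)^{2} = \left(\frac{1312}{5}\right)^{2} = \frac{1721344}{25}$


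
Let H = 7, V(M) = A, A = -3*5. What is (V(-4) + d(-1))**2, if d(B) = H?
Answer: 64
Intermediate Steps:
A = -15
V(M) = -15
d(B) = 7
(V(-4) + d(-1))**2 = (-15 + 7)**2 = (-8)**2 = 64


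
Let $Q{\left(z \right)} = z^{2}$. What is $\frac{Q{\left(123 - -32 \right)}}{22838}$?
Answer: $\frac{24025}{22838} \approx 1.052$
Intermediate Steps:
$\frac{Q{\left(123 - -32 \right)}}{22838} = \frac{\left(123 - -32\right)^{2}}{22838} = \left(123 + 32\right)^{2} \cdot \frac{1}{22838} = 155^{2} \cdot \frac{1}{22838} = 24025 \cdot \frac{1}{22838} = \frac{24025}{22838}$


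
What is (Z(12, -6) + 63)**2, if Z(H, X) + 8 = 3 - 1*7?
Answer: 2601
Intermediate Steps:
Z(H, X) = -12 (Z(H, X) = -8 + (3 - 1*7) = -8 + (3 - 7) = -8 - 4 = -12)
(Z(12, -6) + 63)**2 = (-12 + 63)**2 = 51**2 = 2601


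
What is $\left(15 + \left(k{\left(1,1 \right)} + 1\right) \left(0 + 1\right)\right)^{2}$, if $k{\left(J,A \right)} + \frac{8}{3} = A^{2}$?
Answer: $\frac{1849}{9} \approx 205.44$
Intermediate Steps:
$k{\left(J,A \right)} = - \frac{8}{3} + A^{2}$
$\left(15 + \left(k{\left(1,1 \right)} + 1\right) \left(0 + 1\right)\right)^{2} = \left(15 + \left(\left(- \frac{8}{3} + 1^{2}\right) + 1\right) \left(0 + 1\right)\right)^{2} = \left(15 + \left(\left(- \frac{8}{3} + 1\right) + 1\right) 1\right)^{2} = \left(15 + \left(- \frac{5}{3} + 1\right) 1\right)^{2} = \left(15 - \frac{2}{3}\right)^{2} = \left(\frac{43}{3}\right)^{2} = \frac{1849}{9}$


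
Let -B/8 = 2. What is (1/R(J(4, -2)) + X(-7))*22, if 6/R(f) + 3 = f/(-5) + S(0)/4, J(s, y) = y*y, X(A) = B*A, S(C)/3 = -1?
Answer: 146839/60 ≈ 2447.3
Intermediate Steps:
B = -16 (B = -8*2 = -16)
S(C) = -3 (S(C) = 3*(-1) = -3)
X(A) = -16*A
J(s, y) = y**2
R(f) = 6/(-15/4 - f/5) (R(f) = 6/(-3 + (f/(-5) - 3/4)) = 6/(-3 + (f*(-1/5) - 3*1/4)) = 6/(-3 + (-f/5 - 3/4)) = 6/(-3 + (-3/4 - f/5)) = 6/(-15/4 - f/5))
(1/R(J(4, -2)) + X(-7))*22 = (1/(-120/(75 + 4*(-2)**2)) - 16*(-7))*22 = (1/(-120/(75 + 4*4)) + 112)*22 = (1/(-120/(75 + 16)) + 112)*22 = (1/(-120/91) + 112)*22 = (-91/120 + 112)*22 = (13349/120)*22 = 146839/60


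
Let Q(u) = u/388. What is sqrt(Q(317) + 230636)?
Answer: sqrt(8680247245)/194 ≈ 480.25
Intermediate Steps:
Q(u) = u/388 (Q(u) = u*(1/388) = u/388)
sqrt(Q(317) + 230636) = sqrt((1/388)*317 + 230636) = sqrt(317/388 + 230636) = sqrt(89487085/388) = sqrt(8680247245)/194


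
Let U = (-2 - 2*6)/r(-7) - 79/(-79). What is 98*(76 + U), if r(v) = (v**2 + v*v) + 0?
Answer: 7532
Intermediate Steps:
r(v) = 2*v**2 (r(v) = (v**2 + v**2) + 0 = 2*v**2 + 0 = 2*v**2)
U = 6/7 (U = (-2 - 2*6)/((2*(-7)**2)) - 79/(-79) = (-2 - 12)/((2*49)) - 79*(-1/79) = -14/98 + 1 = -14*1/98 + 1 = -1/7 + 1 = 6/7 ≈ 0.85714)
98*(76 + U) = 98*(76 + 6/7) = 98*(538/7) = 7532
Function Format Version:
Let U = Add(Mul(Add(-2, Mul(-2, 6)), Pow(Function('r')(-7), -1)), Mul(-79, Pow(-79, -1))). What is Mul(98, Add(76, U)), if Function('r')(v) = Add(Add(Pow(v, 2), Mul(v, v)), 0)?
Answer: 7532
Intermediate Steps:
Function('r')(v) = Mul(2, Pow(v, 2)) (Function('r')(v) = Add(Add(Pow(v, 2), Pow(v, 2)), 0) = Add(Mul(2, Pow(v, 2)), 0) = Mul(2, Pow(v, 2)))
U = Rational(6, 7) (U = Add(Mul(Add(-2, Mul(-2, 6)), Pow(Mul(2, Pow(-7, 2)), -1)), Mul(-79, Pow(-79, -1))) = Add(Mul(Add(-2, -12), Pow(Mul(2, 49), -1)), Mul(-79, Rational(-1, 79))) = Add(Mul(-14, Pow(98, -1)), 1) = Add(Mul(-14, Rational(1, 98)), 1) = Add(Rational(-1, 7), 1) = Rational(6, 7) ≈ 0.85714)
Mul(98, Add(76, U)) = Mul(98, Add(76, Rational(6, 7))) = Mul(98, Rational(538, 7)) = 7532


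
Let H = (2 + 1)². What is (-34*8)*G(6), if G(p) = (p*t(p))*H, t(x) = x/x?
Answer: -14688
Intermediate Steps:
t(x) = 1
H = 9 (H = 3² = 9)
G(p) = 9*p (G(p) = (p*1)*9 = p*9 = 9*p)
(-34*8)*G(6) = (-34*8)*(9*6) = -272*54 = -14688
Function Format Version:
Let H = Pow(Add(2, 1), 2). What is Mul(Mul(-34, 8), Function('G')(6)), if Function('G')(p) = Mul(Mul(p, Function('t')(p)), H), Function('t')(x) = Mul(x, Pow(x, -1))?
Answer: -14688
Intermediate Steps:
Function('t')(x) = 1
H = 9 (H = Pow(3, 2) = 9)
Function('G')(p) = Mul(9, p) (Function('G')(p) = Mul(Mul(p, 1), 9) = Mul(p, 9) = Mul(9, p))
Mul(Mul(-34, 8), Function('G')(6)) = Mul(Mul(-34, 8), Mul(9, 6)) = Mul(-272, 54) = -14688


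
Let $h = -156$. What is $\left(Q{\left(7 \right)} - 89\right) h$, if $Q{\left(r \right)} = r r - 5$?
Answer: $7020$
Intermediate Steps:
$Q{\left(r \right)} = -5 + r^{2}$ ($Q{\left(r \right)} = r^{2} - 5 = -5 + r^{2}$)
$\left(Q{\left(7 \right)} - 89\right) h = \left(\left(-5 + 7^{2}\right) - 89\right) \left(-156\right) = \left(\left(-5 + 49\right) - 89\right) \left(-156\right) = \left(44 - 89\right) \left(-156\right) = \left(-45\right) \left(-156\right) = 7020$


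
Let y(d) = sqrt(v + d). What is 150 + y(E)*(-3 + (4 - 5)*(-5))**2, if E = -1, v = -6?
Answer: 150 + 4*I*sqrt(7) ≈ 150.0 + 10.583*I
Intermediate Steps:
y(d) = sqrt(-6 + d)
150 + y(E)*(-3 + (4 - 5)*(-5))**2 = 150 + sqrt(-6 - 1)*(-3 + (4 - 5)*(-5))**2 = 150 + sqrt(-7)*(-3 - 1*(-5))**2 = 150 + (I*sqrt(7))*(-3 + 5)**2 = 150 + (I*sqrt(7))*2**2 = 150 + (I*sqrt(7))*4 = 150 + 4*I*sqrt(7)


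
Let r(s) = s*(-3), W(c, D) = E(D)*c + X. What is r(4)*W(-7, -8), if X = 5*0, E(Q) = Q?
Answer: -672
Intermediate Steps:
X = 0
W(c, D) = D*c (W(c, D) = D*c + 0 = D*c)
r(s) = -3*s
r(4)*W(-7, -8) = (-3*4)*(-8*(-7)) = -12*56 = -672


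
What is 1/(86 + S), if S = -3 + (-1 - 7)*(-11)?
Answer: 1/171 ≈ 0.0058480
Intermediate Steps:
S = 85 (S = -3 - 8*(-11) = -3 + 88 = 85)
1/(86 + S) = 1/(86 + 85) = 1/171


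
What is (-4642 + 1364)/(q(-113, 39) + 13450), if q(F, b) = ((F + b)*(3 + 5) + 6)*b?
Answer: 1639/4702 ≈ 0.34858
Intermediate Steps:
q(F, b) = b*(6 + 8*F + 8*b) (q(F, b) = ((F + b)*8 + 6)*b = ((8*F + 8*b) + 6)*b = (6 + 8*F + 8*b)*b = b*(6 + 8*F + 8*b))
(-4642 + 1364)/(q(-113, 39) + 13450) = (-4642 + 1364)/(2*39*(3 + 4*(-113) + 4*39) + 13450) = -3278/(2*39*(3 - 452 + 156) + 13450) = -3278/(2*39*(-293) + 13450) = -3278/(-22854 + 13450) = -3278/(-9404) = -3278*(-1/9404) = 1639/4702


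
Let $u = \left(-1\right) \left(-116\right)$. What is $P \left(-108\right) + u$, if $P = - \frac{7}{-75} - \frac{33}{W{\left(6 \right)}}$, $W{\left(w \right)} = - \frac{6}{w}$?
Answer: $- \frac{86452}{25} \approx -3458.1$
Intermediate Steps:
$u = 116$
$P = \frac{2482}{75}$ ($P = - \frac{7}{-75} - \frac{33}{\left(-6\right) \frac{1}{6}} = \left(-7\right) \left(- \frac{1}{75}\right) - \frac{33}{\left(-6\right) \frac{1}{6}} = \frac{7}{75} - \frac{33}{-1} = \frac{7}{75} - -33 = \frac{7}{75} + 33 = \frac{2482}{75} \approx 33.093$)
$P \left(-108\right) + u = \frac{2482}{75} \left(-108\right) + 116 = - \frac{89352}{25} + 116 = - \frac{86452}{25}$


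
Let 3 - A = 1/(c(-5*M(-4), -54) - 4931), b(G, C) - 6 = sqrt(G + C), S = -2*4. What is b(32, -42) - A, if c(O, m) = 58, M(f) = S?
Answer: 14618/4873 + I*sqrt(10) ≈ 2.9998 + 3.1623*I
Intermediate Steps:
S = -8
M(f) = -8
b(G, C) = 6 + sqrt(C + G) (b(G, C) = 6 + sqrt(G + C) = 6 + sqrt(C + G))
A = 14620/4873 (A = 3 - 1/(58 - 4931) = 3 - 1/(-4873) = 3 - 1*(-1/4873) = 3 + 1/4873 = 14620/4873 ≈ 3.0002)
b(32, -42) - A = (6 + sqrt(-42 + 32)) - 1*14620/4873 = (6 + sqrt(-10)) - 14620/4873 = (6 + I*sqrt(10)) - 14620/4873 = 14618/4873 + I*sqrt(10)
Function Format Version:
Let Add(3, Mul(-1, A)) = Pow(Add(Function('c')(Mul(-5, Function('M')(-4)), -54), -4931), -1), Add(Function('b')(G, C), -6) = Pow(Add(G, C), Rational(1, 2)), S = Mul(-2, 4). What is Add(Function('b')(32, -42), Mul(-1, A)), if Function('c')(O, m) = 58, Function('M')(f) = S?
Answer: Add(Rational(14618, 4873), Mul(I, Pow(10, Rational(1, 2)))) ≈ Add(2.9998, Mul(3.1623, I))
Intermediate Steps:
S = -8
Function('M')(f) = -8
Function('b')(G, C) = Add(6, Pow(Add(C, G), Rational(1, 2))) (Function('b')(G, C) = Add(6, Pow(Add(G, C), Rational(1, 2))) = Add(6, Pow(Add(C, G), Rational(1, 2))))
A = Rational(14620, 4873) (A = Add(3, Mul(-1, Pow(Add(58, -4931), -1))) = Add(3, Mul(-1, Pow(-4873, -1))) = Add(3, Mul(-1, Rational(-1, 4873))) = Add(3, Rational(1, 4873)) = Rational(14620, 4873) ≈ 3.0002)
Add(Function('b')(32, -42), Mul(-1, A)) = Add(Add(6, Pow(Add(-42, 32), Rational(1, 2))), Mul(-1, Rational(14620, 4873))) = Add(Add(6, Pow(-10, Rational(1, 2))), Rational(-14620, 4873)) = Add(Add(6, Mul(I, Pow(10, Rational(1, 2)))), Rational(-14620, 4873)) = Add(Rational(14618, 4873), Mul(I, Pow(10, Rational(1, 2))))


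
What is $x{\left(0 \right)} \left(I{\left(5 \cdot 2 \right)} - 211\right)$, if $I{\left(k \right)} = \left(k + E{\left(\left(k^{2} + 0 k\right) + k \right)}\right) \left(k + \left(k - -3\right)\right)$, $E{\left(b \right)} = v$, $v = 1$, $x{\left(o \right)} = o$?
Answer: $0$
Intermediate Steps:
$E{\left(b \right)} = 1$
$I{\left(k \right)} = \left(1 + k\right) \left(3 + 2 k\right)$ ($I{\left(k \right)} = \left(k + 1\right) \left(k + \left(k - -3\right)\right) = \left(1 + k\right) \left(k + \left(k + 3\right)\right) = \left(1 + k\right) \left(k + \left(3 + k\right)\right) = \left(1 + k\right) \left(3 + 2 k\right)$)
$x{\left(0 \right)} \left(I{\left(5 \cdot 2 \right)} - 211\right) = 0 \left(\left(3 + 2 \left(5 \cdot 2\right)^{2} + 5 \cdot 5 \cdot 2\right) - 211\right) = 0 \left(\left(3 + 2 \cdot 10^{2} + 5 \cdot 10\right) - 211\right) = 0 \left(\left(3 + 2 \cdot 100 + 50\right) - 211\right) = 0 \left(\left(3 + 200 + 50\right) - 211\right) = 0 \left(253 - 211\right) = 0 \cdot 42 = 0$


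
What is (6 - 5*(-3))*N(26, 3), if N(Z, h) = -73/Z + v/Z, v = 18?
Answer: -1155/26 ≈ -44.423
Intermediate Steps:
N(Z, h) = -55/Z (N(Z, h) = -73/Z + 18/Z = -55/Z)
(6 - 5*(-3))*N(26, 3) = (6 - 5*(-3))*(-55/26) = (6 + 15)*(-55*1/26) = 21*(-55/26) = -1155/26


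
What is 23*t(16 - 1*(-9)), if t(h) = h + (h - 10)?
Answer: 920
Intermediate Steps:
t(h) = -10 + 2*h (t(h) = h + (-10 + h) = -10 + 2*h)
23*t(16 - 1*(-9)) = 23*(-10 + 2*(16 - 1*(-9))) = 23*(-10 + 2*(16 + 9)) = 23*(-10 + 2*25) = 23*(-10 + 50) = 23*40 = 920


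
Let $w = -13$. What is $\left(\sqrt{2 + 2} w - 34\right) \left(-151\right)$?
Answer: $9060$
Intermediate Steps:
$\left(\sqrt{2 + 2} w - 34\right) \left(-151\right) = \left(\sqrt{2 + 2} \left(-13\right) - 34\right) \left(-151\right) = \left(\sqrt{4} \left(-13\right) - 34\right) \left(-151\right) = \left(2 \left(-13\right) - 34\right) \left(-151\right) = \left(-26 - 34\right) \left(-151\right) = \left(-60\right) \left(-151\right) = 9060$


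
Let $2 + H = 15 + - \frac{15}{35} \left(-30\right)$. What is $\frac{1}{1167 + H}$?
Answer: $\frac{7}{8350} \approx 0.00083832$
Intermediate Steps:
$H = \frac{181}{7}$ ($H = -2 + \left(15 + - \frac{15}{35} \left(-30\right)\right) = -2 + \left(15 + \left(-15\right) \frac{1}{35} \left(-30\right)\right) = -2 + \left(15 - - \frac{90}{7}\right) = -2 + \left(15 + \frac{90}{7}\right) = -2 + \frac{195}{7} = \frac{181}{7} \approx 25.857$)
$\frac{1}{1167 + H} = \frac{1}{1167 + \frac{181}{7}} = \frac{1}{\frac{8350}{7}} = \frac{7}{8350}$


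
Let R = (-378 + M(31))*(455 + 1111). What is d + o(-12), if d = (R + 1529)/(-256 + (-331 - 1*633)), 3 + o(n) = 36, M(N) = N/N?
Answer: 629113/1220 ≈ 515.67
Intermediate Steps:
M(N) = 1
o(n) = 33 (o(n) = -3 + 36 = 33)
R = -590382 (R = (-378 + 1)*(455 + 1111) = -377*1566 = -590382)
d = 588853/1220 (d = (-590382 + 1529)/(-256 + (-331 - 1*633)) = -588853/(-256 + (-331 - 633)) = -588853/(-256 - 964) = -588853/(-1220) = -588853*(-1/1220) = 588853/1220 ≈ 482.67)
d + o(-12) = 588853/1220 + 33 = 629113/1220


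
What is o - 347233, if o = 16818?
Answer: -330415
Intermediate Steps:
o - 347233 = 16818 - 347233 = -330415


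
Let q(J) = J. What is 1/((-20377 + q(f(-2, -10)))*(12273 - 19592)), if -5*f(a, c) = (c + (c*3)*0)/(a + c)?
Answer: 6/894842897 ≈ 6.7051e-9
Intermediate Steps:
f(a, c) = -c/(5*(a + c)) (f(a, c) = -(c + (c*3)*0)/(5*(a + c)) = -(c + (3*c)*0)/(5*(a + c)) = -(c + 0)/(5*(a + c)) = -c/(5*(a + c)))
1/((-20377 + q(f(-2, -10)))*(12273 - 19592)) = 1/((-20377 - 1*(-10)/(5*(-2) + 5*(-10)))*(12273 - 19592)) = 1/((-20377 - 1*(-10)/(-10 - 50))*(-7319)) = 1/((-20377 - 1*(-10)/(-60))*(-7319)) = 1/((-20377 - 1*(-10)*(-1/60))*(-7319)) = 1/((-20377 - 1/6)*(-7319)) = 1/(-122263/6*(-7319)) = 1/(894842897/6) = 6/894842897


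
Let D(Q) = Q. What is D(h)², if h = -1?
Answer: 1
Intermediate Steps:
D(h)² = (-1)² = 1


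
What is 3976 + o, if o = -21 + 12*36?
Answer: 4387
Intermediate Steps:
o = 411 (o = -21 + 432 = 411)
3976 + o = 3976 + 411 = 4387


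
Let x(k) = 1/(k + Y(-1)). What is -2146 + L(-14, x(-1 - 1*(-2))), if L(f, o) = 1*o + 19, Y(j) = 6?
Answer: -14888/7 ≈ -2126.9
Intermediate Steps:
x(k) = 1/(6 + k) (x(k) = 1/(k + 6) = 1/(6 + k))
L(f, o) = 19 + o (L(f, o) = o + 19 = 19 + o)
-2146 + L(-14, x(-1 - 1*(-2))) = -2146 + (19 + 1/(6 + (-1 - 1*(-2)))) = -2146 + (19 + 1/(6 + (-1 + 2))) = -2146 + (19 + 1/(6 + 1)) = -2146 + (19 + 1/7) = -2146 + (19 + ⅐) = -2146 + 134/7 = -14888/7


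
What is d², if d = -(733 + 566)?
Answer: 1687401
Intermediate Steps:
d = -1299 (d = -1*1299 = -1299)
d² = (-1299)² = 1687401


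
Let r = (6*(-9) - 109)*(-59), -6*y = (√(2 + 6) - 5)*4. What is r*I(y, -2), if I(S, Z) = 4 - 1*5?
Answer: -9617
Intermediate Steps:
y = 10/3 - 4*√2/3 (y = -(√(2 + 6) - 5)*4/6 = -(√8 - 5)*4/6 = -(2*√2 - 5)*4/6 = -(-5 + 2*√2)*4/6 = -(-20 + 8*√2)/6 = 10/3 - 4*√2/3 ≈ 1.4477)
I(S, Z) = -1 (I(S, Z) = 4 - 5 = -1)
r = 9617 (r = (-54 - 109)*(-59) = -163*(-59) = 9617)
r*I(y, -2) = 9617*(-1) = -9617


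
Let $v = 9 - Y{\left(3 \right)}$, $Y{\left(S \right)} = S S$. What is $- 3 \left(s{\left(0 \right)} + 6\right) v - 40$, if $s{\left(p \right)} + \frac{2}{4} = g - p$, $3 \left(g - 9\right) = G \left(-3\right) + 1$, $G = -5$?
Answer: $-40$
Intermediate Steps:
$g = \frac{43}{3}$ ($g = 9 + \frac{\left(-5\right) \left(-3\right) + 1}{3} = 9 + \frac{15 + 1}{3} = 9 + \frac{1}{3} \cdot 16 = 9 + \frac{16}{3} = \frac{43}{3} \approx 14.333$)
$Y{\left(S \right)} = S^{2}$
$s{\left(p \right)} = \frac{83}{6} - p$ ($s{\left(p \right)} = - \frac{1}{2} - \left(- \frac{43}{3} + p\right) = \frac{83}{6} - p$)
$v = 0$ ($v = 9 - 3^{2} = 9 - 9 = 0$)
$- 3 \left(s{\left(0 \right)} + 6\right) v - 40 = - 3 \left(\left(\frac{83}{6} - 0\right) + 6\right) 0 - 40 = - 3 \left(\left(\frac{83}{6} + 0\right) + 6\right) 0 - 40 = - 3 \left(\frac{83}{6} + 6\right) 0 - 40 = \left(-3\right) \frac{119}{6} \cdot 0 - 40 = \left(- \frac{119}{2}\right) 0 - 40 = 0 - 40 = -40$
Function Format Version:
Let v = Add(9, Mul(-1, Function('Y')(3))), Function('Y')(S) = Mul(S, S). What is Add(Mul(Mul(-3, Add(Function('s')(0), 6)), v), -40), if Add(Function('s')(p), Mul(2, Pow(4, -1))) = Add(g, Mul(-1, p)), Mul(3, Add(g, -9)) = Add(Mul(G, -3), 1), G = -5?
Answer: -40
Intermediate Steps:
g = Rational(43, 3) (g = Add(9, Mul(Rational(1, 3), Add(Mul(-5, -3), 1))) = Add(9, Mul(Rational(1, 3), Add(15, 1))) = Add(9, Mul(Rational(1, 3), 16)) = Add(9, Rational(16, 3)) = Rational(43, 3) ≈ 14.333)
Function('Y')(S) = Pow(S, 2)
Function('s')(p) = Add(Rational(83, 6), Mul(-1, p)) (Function('s')(p) = Add(Rational(-1, 2), Add(Rational(43, 3), Mul(-1, p))) = Add(Rational(83, 6), Mul(-1, p)))
v = 0 (v = Add(9, Mul(-1, Pow(3, 2))) = Add(9, Mul(-1, 9)) = Add(9, -9) = 0)
Add(Mul(Mul(-3, Add(Function('s')(0), 6)), v), -40) = Add(Mul(Mul(-3, Add(Add(Rational(83, 6), Mul(-1, 0)), 6)), 0), -40) = Add(Mul(Mul(-3, Add(Add(Rational(83, 6), 0), 6)), 0), -40) = Add(Mul(Mul(-3, Add(Rational(83, 6), 6)), 0), -40) = Add(Mul(Mul(-3, Rational(119, 6)), 0), -40) = Add(Mul(Rational(-119, 2), 0), -40) = Add(0, -40) = -40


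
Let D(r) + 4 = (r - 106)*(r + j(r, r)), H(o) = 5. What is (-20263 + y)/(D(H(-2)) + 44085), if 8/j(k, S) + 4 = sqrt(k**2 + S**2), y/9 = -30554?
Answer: -27280121853/4017448516 - 149100745*sqrt(2)/8034897032 ≈ -6.8167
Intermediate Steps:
y = -274986 (y = 9*(-30554) = -274986)
j(k, S) = 8/(-4 + sqrt(S**2 + k**2)) (j(k, S) = 8/(-4 + sqrt(k**2 + S**2)) = 8/(-4 + sqrt(S**2 + k**2)))
D(r) = -4 + (-106 + r)*(r + 8/(-4 + sqrt(2)*sqrt(r**2))) (D(r) = -4 + (r - 106)*(r + 8/(-4 + sqrt(r**2 + r**2))) = -4 + (-106 + r)*(r + 8/(-4 + sqrt(2*r**2))) = -4 + (-106 + r)*(r + 8/(-4 + sqrt(2)*sqrt(r**2))))
(-20263 + y)/(D(H(-2)) + 44085) = (-20263 - 274986)/((-848 + 8*5 + (-4 + sqrt(2)*sqrt(5**2))*(-4 + 5**2 - 106*5))/(-4 + sqrt(2)*sqrt(5**2)) + 44085) = -295249/((-848 + 40 + (-4 + sqrt(2)*sqrt(25))*(-4 + 25 - 530))/(-4 + sqrt(2)*sqrt(25)) + 44085) = -295249/((-848 + 40 + (-4 + sqrt(2)*5)*(-509))/(-4 + sqrt(2)*5) + 44085) = -295249/((-848 + 40 + (-4 + 5*sqrt(2))*(-509))/(-4 + 5*sqrt(2)) + 44085) = -295249/((-848 + 40 + (2036 - 2545*sqrt(2)))/(-4 + 5*sqrt(2)) + 44085) = -295249/((1228 - 2545*sqrt(2))/(-4 + 5*sqrt(2)) + 44085) = -295249/(44085 + (1228 - 2545*sqrt(2))/(-4 + 5*sqrt(2)))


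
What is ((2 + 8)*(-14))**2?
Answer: 19600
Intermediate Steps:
((2 + 8)*(-14))**2 = (10*(-14))**2 = (-140)**2 = 19600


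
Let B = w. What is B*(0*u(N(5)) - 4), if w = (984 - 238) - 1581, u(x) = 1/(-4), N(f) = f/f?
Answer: 3340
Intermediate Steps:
N(f) = 1
u(x) = -¼
w = -835 (w = 746 - 1581 = -835)
B = -835
B*(0*u(N(5)) - 4) = -835*(0*(-¼) - 4) = -835*(0 - 4) = -835*(-4) = 3340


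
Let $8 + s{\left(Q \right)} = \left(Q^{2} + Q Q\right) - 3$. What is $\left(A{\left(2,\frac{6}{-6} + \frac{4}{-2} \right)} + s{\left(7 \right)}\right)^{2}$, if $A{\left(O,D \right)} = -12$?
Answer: $5625$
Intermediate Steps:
$s{\left(Q \right)} = -11 + 2 Q^{2}$ ($s{\left(Q \right)} = -8 - \left(3 - Q^{2} - Q Q\right) = -8 + \left(\left(Q^{2} + Q^{2}\right) - 3\right) = -8 + \left(2 Q^{2} - 3\right) = -8 + \left(-3 + 2 Q^{2}\right) = -11 + 2 Q^{2}$)
$\left(A{\left(2,\frac{6}{-6} + \frac{4}{-2} \right)} + s{\left(7 \right)}\right)^{2} = \left(-12 - \left(11 - 2 \cdot 7^{2}\right)\right)^{2} = \left(-12 + \left(-11 + 2 \cdot 49\right)\right)^{2} = \left(-12 + \left(-11 + 98\right)\right)^{2} = \left(-12 + 87\right)^{2} = 75^{2} = 5625$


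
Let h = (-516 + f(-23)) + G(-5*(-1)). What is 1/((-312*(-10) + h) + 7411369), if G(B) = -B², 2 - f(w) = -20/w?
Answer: 23/170520830 ≈ 1.3488e-7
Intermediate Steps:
f(w) = 2 + 20/w (f(w) = 2 - (-20)/w = 2 + 20/w)
h = -12417/23 (h = (-516 + (2 + 20/(-23))) - (-5*(-1))² = (-516 + (2 + 20*(-1/23))) - 1*5² = (-516 + (2 - 20/23)) - 1*25 = (-516 + 26/23) - 25 = -11842/23 - 25 = -12417/23 ≈ -539.87)
1/((-312*(-10) + h) + 7411369) = 1/((-312*(-10) - 12417/23) + 7411369) = 1/((3120 - 12417/23) + 7411369) = 1/(59343/23 + 7411369) = 1/(170520830/23) = 23/170520830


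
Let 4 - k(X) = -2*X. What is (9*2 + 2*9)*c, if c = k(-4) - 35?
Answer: -1404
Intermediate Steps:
k(X) = 4 + 2*X (k(X) = 4 - (-2)*X = 4 + 2*X)
c = -39 (c = (4 + 2*(-4)) - 35 = (4 - 8) - 35 = -4 - 35 = -39)
(9*2 + 2*9)*c = (9*2 + 2*9)*(-39) = (18 + 18)*(-39) = 36*(-39) = -1404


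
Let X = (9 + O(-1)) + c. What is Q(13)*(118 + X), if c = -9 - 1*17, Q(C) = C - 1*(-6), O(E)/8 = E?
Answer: 1767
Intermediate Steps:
O(E) = 8*E
Q(C) = 6 + C (Q(C) = C + 6 = 6 + C)
c = -26 (c = -9 - 17 = -26)
X = -25 (X = (9 + 8*(-1)) - 26 = (9 - 8) - 26 = 1 - 26 = -25)
Q(13)*(118 + X) = (6 + 13)*(118 - 25) = 19*93 = 1767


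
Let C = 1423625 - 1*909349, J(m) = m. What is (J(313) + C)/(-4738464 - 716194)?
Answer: -514589/5454658 ≈ -0.094339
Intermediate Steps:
C = 514276 (C = 1423625 - 909349 = 514276)
(J(313) + C)/(-4738464 - 716194) = (313 + 514276)/(-4738464 - 716194) = 514589/(-5454658) = 514589*(-1/5454658) = -514589/5454658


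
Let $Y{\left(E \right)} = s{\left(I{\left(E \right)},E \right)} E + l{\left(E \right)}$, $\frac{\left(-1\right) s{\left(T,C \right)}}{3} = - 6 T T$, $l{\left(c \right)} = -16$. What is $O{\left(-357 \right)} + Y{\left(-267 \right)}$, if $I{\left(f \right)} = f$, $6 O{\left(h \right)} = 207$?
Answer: $- \frac{685229831}{2} \approx -3.4262 \cdot 10^{8}$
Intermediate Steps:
$O{\left(h \right)} = \frac{69}{2}$ ($O{\left(h \right)} = \frac{1}{6} \cdot 207 = \frac{69}{2}$)
$s{\left(T,C \right)} = 18 T^{2}$ ($s{\left(T,C \right)} = - 3 \left(- 6 T T\right) = - 3 \left(- 6 T^{2}\right) = 18 T^{2}$)
$Y{\left(E \right)} = -16 + 18 E^{3}$ ($Y{\left(E \right)} = 18 E^{2} E - 16 = 18 E^{3} - 16 = -16 + 18 E^{3}$)
$O{\left(-357 \right)} + Y{\left(-267 \right)} = \frac{69}{2} + \left(-16 + 18 \left(-267\right)^{3}\right) = \frac{69}{2} + \left(-16 + 18 \left(-19034163\right)\right) = \frac{69}{2} - 342614950 = - \frac{685229831}{2}$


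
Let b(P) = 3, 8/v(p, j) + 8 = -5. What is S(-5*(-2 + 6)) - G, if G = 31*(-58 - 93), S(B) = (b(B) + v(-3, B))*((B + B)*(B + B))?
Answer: 110453/13 ≈ 8496.4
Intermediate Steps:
v(p, j) = -8/13 (v(p, j) = 8/(-8 - 5) = 8/(-13) = 8*(-1/13) = -8/13)
S(B) = 124*B²/13 (S(B) = (3 - 8/13)*((B + B)*(B + B)) = 31*((2*B)*(2*B))/13 = 31*(4*B²)/13 = 124*B²/13)
G = -4681 (G = 31*(-151) = -4681)
S(-5*(-2 + 6)) - G = 124*(-5*(-2 + 6))²/13 - 1*(-4681) = 124*(-5*4)²/13 + 4681 = (124/13)*(-20)² + 4681 = (124/13)*400 + 4681 = 49600/13 + 4681 = 110453/13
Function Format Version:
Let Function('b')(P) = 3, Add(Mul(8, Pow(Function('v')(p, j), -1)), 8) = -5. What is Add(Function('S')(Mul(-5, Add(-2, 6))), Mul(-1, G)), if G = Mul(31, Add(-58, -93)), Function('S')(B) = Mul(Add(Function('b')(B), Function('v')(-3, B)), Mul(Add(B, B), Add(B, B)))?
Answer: Rational(110453, 13) ≈ 8496.4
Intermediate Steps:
Function('v')(p, j) = Rational(-8, 13) (Function('v')(p, j) = Mul(8, Pow(Add(-8, -5), -1)) = Mul(8, Pow(-13, -1)) = Mul(8, Rational(-1, 13)) = Rational(-8, 13))
Function('S')(B) = Mul(Rational(124, 13), Pow(B, 2)) (Function('S')(B) = Mul(Add(3, Rational(-8, 13)), Mul(Add(B, B), Add(B, B))) = Mul(Rational(31, 13), Mul(Mul(2, B), Mul(2, B))) = Mul(Rational(31, 13), Mul(4, Pow(B, 2))) = Mul(Rational(124, 13), Pow(B, 2)))
G = -4681 (G = Mul(31, -151) = -4681)
Add(Function('S')(Mul(-5, Add(-2, 6))), Mul(-1, G)) = Add(Mul(Rational(124, 13), Pow(Mul(-5, Add(-2, 6)), 2)), Mul(-1, -4681)) = Add(Mul(Rational(124, 13), Pow(Mul(-5, 4), 2)), 4681) = Add(Mul(Rational(124, 13), Pow(-20, 2)), 4681) = Add(Mul(Rational(124, 13), 400), 4681) = Add(Rational(49600, 13), 4681) = Rational(110453, 13)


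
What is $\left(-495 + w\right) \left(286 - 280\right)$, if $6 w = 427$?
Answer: $-2543$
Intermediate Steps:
$w = \frac{427}{6}$ ($w = \frac{1}{6} \cdot 427 = \frac{427}{6} \approx 71.167$)
$\left(-495 + w\right) \left(286 - 280\right) = \left(-495 + \frac{427}{6}\right) \left(286 - 280\right) = \left(- \frac{2543}{6}\right) 6 = -2543$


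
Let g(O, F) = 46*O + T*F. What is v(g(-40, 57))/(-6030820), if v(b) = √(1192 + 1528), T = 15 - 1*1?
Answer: -√170/1507705 ≈ -8.6479e-6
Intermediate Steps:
T = 14 (T = 15 - 1 = 14)
g(O, F) = 14*F + 46*O (g(O, F) = 46*O + 14*F = 14*F + 46*O)
v(b) = 4*√170 (v(b) = √2720 = 4*√170)
v(g(-40, 57))/(-6030820) = (4*√170)/(-6030820) = (4*√170)*(-1/6030820) = -√170/1507705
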